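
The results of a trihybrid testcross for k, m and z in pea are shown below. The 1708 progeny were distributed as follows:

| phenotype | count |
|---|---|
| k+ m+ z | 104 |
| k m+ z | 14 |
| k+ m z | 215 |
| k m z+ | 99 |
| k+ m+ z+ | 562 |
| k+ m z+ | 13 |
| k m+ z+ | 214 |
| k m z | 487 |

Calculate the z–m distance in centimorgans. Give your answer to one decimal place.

13.5 centimorgans

The two most frequent reciprocal classes, k+ m+ z+ and k m z, are the parental types, so the F1 was k+ m+ z+ / k m z.
The two rarest classes, k+ m z+ and k m+ z, are the double crossovers. Comparing them with the parentals, only the m allele has switched, so m is the middle locus and the order is k – m – z.
Crossovers in the m–z interval produce the single-crossover classes k+ m+ z and k m z+ (104 + 99 = 203) plus the double crossovers (27).
RF(m–z) = (203 + 27) / 1708 = 230/1708 = 0.1347 → 13.5 centimorgans.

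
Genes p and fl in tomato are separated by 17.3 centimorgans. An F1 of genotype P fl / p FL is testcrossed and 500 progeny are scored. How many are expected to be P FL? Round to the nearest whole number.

A map distance of 17.3 centimorgans corresponds to a recombination frequency of 0.173.
The F1 is P fl / p FL, so P FL is a recombinant gamete class with expected frequency r/2 = 0.173/2 = 0.0865.
Expected number = 0.0865 × 500 = 43.25 ≈ 43.

43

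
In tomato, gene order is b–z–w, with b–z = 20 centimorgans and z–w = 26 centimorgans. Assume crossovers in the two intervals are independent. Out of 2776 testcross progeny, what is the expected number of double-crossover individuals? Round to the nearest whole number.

144

Map distances give recombination frequencies of 0.200 and 0.260 for the two intervals.
With no interference, expected double-crossover frequency = 0.200 × 0.260 = 0.05200.
Expected number = 0.05200 × 2776 = 144.35 ≈ 144.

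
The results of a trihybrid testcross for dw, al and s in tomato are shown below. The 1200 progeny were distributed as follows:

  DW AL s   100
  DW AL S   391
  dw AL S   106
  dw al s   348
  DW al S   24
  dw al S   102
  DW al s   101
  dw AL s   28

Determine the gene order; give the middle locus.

al

The two most frequent reciprocal classes, DW AL S and dw al s, are the parental types, so the F1 was DW AL S / dw al s.
The two rarest classes, DW al S and dw AL s, are the double crossovers. Comparing them with the parentals, only the al allele has switched, so al is the middle locus and the order is dw – al – s.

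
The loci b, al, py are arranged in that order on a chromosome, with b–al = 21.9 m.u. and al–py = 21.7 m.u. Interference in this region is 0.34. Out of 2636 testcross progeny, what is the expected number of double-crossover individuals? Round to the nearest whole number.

Map distances give recombination frequencies of 0.219 and 0.217 for the two intervals.
With interference 0.34 (so coincidence = 0.66), expected double-crossover frequency = 0.219 × 0.217 × 0.66 = 0.03137.
Expected number = 0.03137 × 2636 = 82.68 ≈ 83.

83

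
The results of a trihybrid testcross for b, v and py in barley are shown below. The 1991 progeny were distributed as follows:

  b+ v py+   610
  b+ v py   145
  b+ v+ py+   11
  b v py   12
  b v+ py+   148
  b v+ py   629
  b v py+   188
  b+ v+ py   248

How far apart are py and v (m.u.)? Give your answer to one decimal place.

The two most frequent reciprocal classes, b+ v py+ and b v+ py, are the parental types, so the F1 was b+ v py+ / b v+ py.
The two rarest classes, b+ v+ py+ and b v py, are the double crossovers. Comparing them with the parentals, only the v allele has switched, so v is the middle locus and the order is b – v – py.
Crossovers in the v–py interval produce the single-crossover classes b+ v py and b v+ py+ (145 + 148 = 293) plus the double crossovers (23).
RF(v–py) = (293 + 23) / 1991 = 316/1991 = 0.1587 → 15.9 m.u.

15.9 m.u.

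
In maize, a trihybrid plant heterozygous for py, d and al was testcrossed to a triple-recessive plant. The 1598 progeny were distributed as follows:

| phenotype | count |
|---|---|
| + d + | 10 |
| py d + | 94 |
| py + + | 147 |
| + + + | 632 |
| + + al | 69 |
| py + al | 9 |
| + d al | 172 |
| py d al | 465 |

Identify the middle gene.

d

The two most frequent reciprocal classes, py d al and + + +, are the parental types, so the F1 was py d al / + + +.
The two rarest classes, py + al and + d +, are the double crossovers. Comparing them with the parentals, only the d allele has switched, so d is the middle locus and the order is al – d – py.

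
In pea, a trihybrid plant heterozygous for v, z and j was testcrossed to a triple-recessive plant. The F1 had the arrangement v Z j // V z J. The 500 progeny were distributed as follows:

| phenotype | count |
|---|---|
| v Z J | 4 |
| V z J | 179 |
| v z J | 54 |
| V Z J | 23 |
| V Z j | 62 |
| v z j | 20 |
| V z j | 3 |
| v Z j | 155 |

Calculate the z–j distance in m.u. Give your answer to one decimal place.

10.0 m.u.

The two rarest classes, v Z J and V z j, are the double crossovers. Comparing them with the parentals, only the j allele has switched, so j is the middle locus and the order is z – j – v.
Crossovers in the z–j interval produce the single-crossover classes v z j and V Z J (20 + 23 = 43) plus the double crossovers (7).
RF(z–j) = (43 + 7) / 500 = 50/500 = 0.1000 → 10.0 m.u.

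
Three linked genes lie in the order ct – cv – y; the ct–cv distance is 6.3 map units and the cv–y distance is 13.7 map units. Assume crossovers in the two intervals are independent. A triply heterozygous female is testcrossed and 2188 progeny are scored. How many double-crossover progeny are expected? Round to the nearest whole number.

Map distances give recombination frequencies of 0.063 and 0.137 for the two intervals.
With no interference, expected double-crossover frequency = 0.063 × 0.137 = 0.00863.
Expected number = 0.00863 × 2188 = 18.88 ≈ 19.

19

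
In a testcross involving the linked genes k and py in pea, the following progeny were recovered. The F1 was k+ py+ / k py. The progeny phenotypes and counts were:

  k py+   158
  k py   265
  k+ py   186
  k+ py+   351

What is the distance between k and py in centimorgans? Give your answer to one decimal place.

The recombinant classes are k+ py and k py+: 186 + 158 = 344.
Recombination frequency = 344/960 = 0.3583 ≈ 35.8%, i.e. 35.8 centimorgans.

35.8 centimorgans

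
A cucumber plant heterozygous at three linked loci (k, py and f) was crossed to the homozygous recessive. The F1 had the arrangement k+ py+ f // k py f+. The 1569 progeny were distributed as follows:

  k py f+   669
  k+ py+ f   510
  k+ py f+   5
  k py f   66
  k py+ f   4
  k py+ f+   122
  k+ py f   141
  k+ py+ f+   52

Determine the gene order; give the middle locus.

The two rarest classes, k py+ f and k+ py f+, are the double crossovers. Comparing them with the parentals, only the k allele has switched, so k is the middle locus and the order is py – k – f.

k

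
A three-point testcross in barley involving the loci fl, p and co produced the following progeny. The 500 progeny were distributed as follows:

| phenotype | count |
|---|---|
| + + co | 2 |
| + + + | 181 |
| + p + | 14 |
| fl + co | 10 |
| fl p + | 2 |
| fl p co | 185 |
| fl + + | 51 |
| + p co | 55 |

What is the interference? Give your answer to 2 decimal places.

0.35

The two most frequent reciprocal classes, fl p co and + + +, are the parental types, so the F1 was fl p co / + + +.
The two rarest classes, fl p + and + + co, are the double crossovers. Comparing them with the parentals, only the co allele has switched, so co is the middle locus and the order is fl – co – p.
fl–co: (106 + 4)/500 = 0.2200; co–p: (24 + 4)/500 = 0.0560.
Expected DCO frequency = 0.2200 × 0.0560 ≈ 0.01232; observed = 4/500 ≈ 0.00800.
Coefficient of coincidence = 0.00800/0.01232 ≈ 0.65; interference = 1 − 0.65 = 0.35.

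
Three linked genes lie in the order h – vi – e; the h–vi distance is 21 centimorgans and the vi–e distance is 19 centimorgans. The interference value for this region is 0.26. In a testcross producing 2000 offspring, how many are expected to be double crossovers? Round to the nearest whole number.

59

Map distances give recombination frequencies of 0.210 and 0.190 for the two intervals.
With interference 0.26 (so coincidence = 0.74), expected double-crossover frequency = 0.210 × 0.190 × 0.74 = 0.02953.
Expected number = 0.02953 × 2000 = 59.05 ≈ 59.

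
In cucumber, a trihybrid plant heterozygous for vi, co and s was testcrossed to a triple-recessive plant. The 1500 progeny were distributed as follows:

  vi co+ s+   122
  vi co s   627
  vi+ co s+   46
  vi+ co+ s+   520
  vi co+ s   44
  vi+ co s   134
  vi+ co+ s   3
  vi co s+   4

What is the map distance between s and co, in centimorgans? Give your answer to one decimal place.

6.5 centimorgans

The two most frequent reciprocal classes, vi+ co+ s+ and vi co s, are the parental types, so the F1 was vi+ co+ s+ / vi co s.
The two rarest classes, vi+ co+ s and vi co s+, are the double crossovers. Comparing them with the parentals, only the s allele has switched, so s is the middle locus and the order is co – s – vi.
Crossovers in the co–s interval produce the single-crossover classes vi+ co s+ and vi co+ s (46 + 44 = 90) plus the double crossovers (7).
RF(co–s) = (90 + 7) / 1500 = 97/1500 = 0.0647 → 6.5 centimorgans.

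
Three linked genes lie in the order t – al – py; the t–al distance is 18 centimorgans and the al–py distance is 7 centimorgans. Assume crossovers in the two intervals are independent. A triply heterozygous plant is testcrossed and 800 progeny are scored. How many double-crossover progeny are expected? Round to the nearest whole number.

10

Map distances give recombination frequencies of 0.180 and 0.070 for the two intervals.
With no interference, expected double-crossover frequency = 0.180 × 0.070 = 0.01260.
Expected number = 0.01260 × 800 = 10.08 ≈ 10.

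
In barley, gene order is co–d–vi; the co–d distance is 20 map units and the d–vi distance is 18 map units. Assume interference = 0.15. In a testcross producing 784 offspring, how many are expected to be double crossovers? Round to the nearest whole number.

24

Map distances give recombination frequencies of 0.200 and 0.180 for the two intervals.
With interference 0.15 (so coincidence = 0.85), expected double-crossover frequency = 0.200 × 0.180 × 0.85 = 0.03060.
Expected number = 0.03060 × 784 = 23.99 ≈ 24.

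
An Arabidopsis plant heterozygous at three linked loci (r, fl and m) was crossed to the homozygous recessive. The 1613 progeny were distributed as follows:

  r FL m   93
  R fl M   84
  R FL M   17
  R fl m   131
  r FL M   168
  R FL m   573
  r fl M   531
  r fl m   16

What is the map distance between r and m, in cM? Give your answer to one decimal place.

13.0 cM

The two most frequent reciprocal classes, r fl M and R FL m, are the parental types, so the F1 was r fl M / R FL m.
The two rarest classes, r fl m and R FL M, are the double crossovers. Comparing them with the parentals, only the m allele has switched, so m is the middle locus and the order is fl – m – r.
Crossovers in the m–r interval produce the single-crossover classes R fl M and r FL m (84 + 93 = 177) plus the double crossovers (33).
RF(m–r) = (177 + 33) / 1613 = 210/1613 = 0.1302 → 13.0 cM.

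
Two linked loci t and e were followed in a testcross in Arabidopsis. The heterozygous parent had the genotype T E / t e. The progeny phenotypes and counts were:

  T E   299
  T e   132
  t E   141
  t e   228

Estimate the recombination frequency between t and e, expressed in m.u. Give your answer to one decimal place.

34.1 m.u.

The recombinant classes are T e and t E: 132 + 141 = 273.
Recombination frequency = 273/800 = 0.3412 ≈ 34.1%, i.e. 34.1 m.u.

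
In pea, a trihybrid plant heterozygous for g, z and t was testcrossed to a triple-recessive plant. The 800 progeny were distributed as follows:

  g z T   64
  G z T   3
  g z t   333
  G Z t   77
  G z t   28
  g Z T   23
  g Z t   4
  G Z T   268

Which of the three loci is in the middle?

The two most frequent reciprocal classes, g z t and G Z T, are the parental types, so the F1 was g z t / G Z T.
The two rarest classes, g Z t and G z T, are the double crossovers. Comparing them with the parentals, only the z allele has switched, so z is the middle locus and the order is t – z – g.

z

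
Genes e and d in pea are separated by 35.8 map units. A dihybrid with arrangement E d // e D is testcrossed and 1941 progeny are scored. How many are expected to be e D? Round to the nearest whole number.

A map distance of 35.8 map units corresponds to a recombination frequency of 0.358.
The F1 is E d / e D, so e D is a parental gamete class with expected frequency (1 − r)/2 = 0.642/2 = 0.3210.
Expected number = 0.3210 × 1941 = 623.06 ≈ 623.

623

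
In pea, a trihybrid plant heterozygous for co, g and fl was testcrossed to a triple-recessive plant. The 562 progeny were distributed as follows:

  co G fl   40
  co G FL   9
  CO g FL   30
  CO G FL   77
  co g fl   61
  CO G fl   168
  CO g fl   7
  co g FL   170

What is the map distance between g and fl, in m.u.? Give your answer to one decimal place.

The two most frequent reciprocal classes, CO G fl and co g FL, are the parental types, so the F1 was CO G fl / co g FL.
The two rarest classes, CO g fl and co G FL, are the double crossovers. Comparing them with the parentals, only the g allele has switched, so g is the middle locus and the order is co – g – fl.
Crossovers in the g–fl interval produce the single-crossover classes CO G FL and co g fl (77 + 61 = 138) plus the double crossovers (16).
RF(g–fl) = (138 + 16) / 562 = 154/562 = 0.2740 → 27.4 m.u.

27.4 m.u.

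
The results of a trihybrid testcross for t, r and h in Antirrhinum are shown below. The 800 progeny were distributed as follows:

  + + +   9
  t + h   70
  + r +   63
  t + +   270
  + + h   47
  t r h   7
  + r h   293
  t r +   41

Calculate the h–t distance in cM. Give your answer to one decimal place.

The two most frequent reciprocal classes, t + + and + r h, are the parental types, so the F1 was t + + / + r h.
The two rarest classes, + + + and t r h, are the double crossovers. Comparing them with the parentals, only the t allele has switched, so t is the middle locus and the order is h – t – r.
Crossovers in the h–t interval produce the single-crossover classes t + h and + r + (70 + 63 = 133) plus the double crossovers (16).
RF(h–t) = (133 + 16) / 800 = 149/800 = 0.1862 → 18.6 cM.

18.6 cM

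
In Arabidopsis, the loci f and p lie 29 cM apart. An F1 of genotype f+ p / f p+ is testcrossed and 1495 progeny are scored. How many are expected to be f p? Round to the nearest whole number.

A map distance of 29 cM corresponds to a recombination frequency of 0.290.
The F1 is f+ p / f p+, so f p is a recombinant gamete class with expected frequency r/2 = 0.290/2 = 0.1450.
Expected number = 0.1450 × 1495 = 216.77 ≈ 217.

217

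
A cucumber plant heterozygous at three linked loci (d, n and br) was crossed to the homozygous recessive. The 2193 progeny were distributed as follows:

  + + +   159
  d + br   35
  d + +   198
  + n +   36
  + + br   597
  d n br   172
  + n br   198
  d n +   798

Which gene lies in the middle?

The two most frequent reciprocal classes, d n + and + + br, are the parental types, so the F1 was d n + / + + br.
The two rarest classes, + n + and d + br, are the double crossovers. Comparing them with the parentals, only the d allele has switched, so d is the middle locus and the order is br – d – n.

d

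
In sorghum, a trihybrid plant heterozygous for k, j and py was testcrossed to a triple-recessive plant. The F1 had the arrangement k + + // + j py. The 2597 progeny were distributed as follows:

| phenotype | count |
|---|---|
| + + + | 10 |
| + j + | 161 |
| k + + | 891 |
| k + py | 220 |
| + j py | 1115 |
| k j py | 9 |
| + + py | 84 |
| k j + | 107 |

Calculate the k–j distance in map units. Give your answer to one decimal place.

8.1 map units

The two rarest classes, + + + and k j py, are the double crossovers. Comparing them with the parentals, only the k allele has switched, so k is the middle locus and the order is j – k – py.
Crossovers in the j–k interval produce the single-crossover classes k j + and + + py (107 + 84 = 191) plus the double crossovers (19).
RF(j–k) = (191 + 19) / 2597 = 210/2597 = 0.0809 → 8.1 map units.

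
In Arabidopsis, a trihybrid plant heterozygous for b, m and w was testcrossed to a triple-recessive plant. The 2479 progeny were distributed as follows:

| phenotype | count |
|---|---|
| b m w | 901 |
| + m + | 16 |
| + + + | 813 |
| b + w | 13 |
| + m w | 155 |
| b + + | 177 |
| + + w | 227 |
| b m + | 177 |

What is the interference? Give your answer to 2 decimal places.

The two most frequent reciprocal classes, + + + and b m w, are the parental types, so the F1 was + + + / b m w.
The two rarest classes, + m + and b + w, are the double crossovers. Comparing them with the parentals, only the m allele has switched, so m is the middle locus and the order is b – m – w.
b–m: (332 + 29)/2479 = 0.1456; m–w: (404 + 29)/2479 = 0.1747.
Expected DCO frequency = 0.1456 × 0.1747 ≈ 0.02544; observed = 29/2479 ≈ 0.01170.
Coefficient of coincidence = 0.01170/0.02544 ≈ 0.46; interference = 1 − 0.46 = 0.54.

0.54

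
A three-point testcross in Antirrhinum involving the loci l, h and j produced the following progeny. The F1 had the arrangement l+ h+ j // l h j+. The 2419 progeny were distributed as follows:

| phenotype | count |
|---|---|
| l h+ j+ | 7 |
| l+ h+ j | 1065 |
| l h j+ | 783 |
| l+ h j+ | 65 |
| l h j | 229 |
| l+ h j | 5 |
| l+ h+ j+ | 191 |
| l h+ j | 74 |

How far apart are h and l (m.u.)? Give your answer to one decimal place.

The two rarest classes, l+ h j and l h+ j+, are the double crossovers. Comparing them with the parentals, only the h allele has switched, so h is the middle locus and the order is l – h – j.
Crossovers in the l–h interval produce the single-crossover classes l h+ j and l+ h j+ (74 + 65 = 139) plus the double crossovers (12).
RF(l–h) = (139 + 12) / 2419 = 151/2419 = 0.0624 → 6.2 m.u.

6.2 m.u.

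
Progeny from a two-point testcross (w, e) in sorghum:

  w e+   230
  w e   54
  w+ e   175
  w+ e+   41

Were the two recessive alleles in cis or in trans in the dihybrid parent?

trans

The two most frequent classes are w+ e (175) and w e+ (230); these are the parental (non-recombinant) types.
So the F1 carried w+ e on one chromosome and w e+ on the other — the recessive alleles are on opposite chromosomes (trans / repulsion).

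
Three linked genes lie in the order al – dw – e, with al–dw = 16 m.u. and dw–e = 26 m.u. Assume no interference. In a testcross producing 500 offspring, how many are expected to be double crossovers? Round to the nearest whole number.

Map distances give recombination frequencies of 0.160 and 0.260 for the two intervals.
With no interference, expected double-crossover frequency = 0.160 × 0.260 = 0.04160.
Expected number = 0.04160 × 500 = 20.80 ≈ 21.

21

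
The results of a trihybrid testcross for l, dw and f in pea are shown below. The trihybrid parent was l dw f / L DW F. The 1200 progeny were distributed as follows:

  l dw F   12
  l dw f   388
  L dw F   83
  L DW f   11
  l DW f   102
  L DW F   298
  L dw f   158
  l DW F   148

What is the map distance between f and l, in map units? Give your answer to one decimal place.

The two rarest classes, l dw F and L DW f, are the double crossovers. Comparing them with the parentals, only the f allele has switched, so f is the middle locus and the order is dw – f – l.
Crossovers in the f–l interval produce the single-crossover classes L dw f and l DW F (158 + 148 = 306) plus the double crossovers (23).
RF(f–l) = (306 + 23) / 1200 = 329/1200 = 0.2742 → 27.4 map units.

27.4 map units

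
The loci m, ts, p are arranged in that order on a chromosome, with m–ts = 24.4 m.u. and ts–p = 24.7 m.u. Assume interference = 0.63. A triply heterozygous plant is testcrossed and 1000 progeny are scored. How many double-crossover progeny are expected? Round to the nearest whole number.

22

Map distances give recombination frequencies of 0.244 and 0.247 for the two intervals.
With interference 0.63 (so coincidence = 0.37), expected double-crossover frequency = 0.244 × 0.247 × 0.37 = 0.02230.
Expected number = 0.02230 × 1000 = 22.30 ≈ 22.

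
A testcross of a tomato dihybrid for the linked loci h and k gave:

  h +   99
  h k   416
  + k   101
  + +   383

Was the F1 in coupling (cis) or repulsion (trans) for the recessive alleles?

cis

The two most frequent classes are + + (383) and h k (416); these are the parental (non-recombinant) types.
So the F1 carried + + on one chromosome and h k on the other — the recessive alleles are on the same chromosome (cis / coupling).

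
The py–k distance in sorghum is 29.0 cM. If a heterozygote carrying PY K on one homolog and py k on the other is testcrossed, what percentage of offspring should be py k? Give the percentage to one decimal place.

A map distance of 29.0 cM corresponds to a recombination frequency of 0.290.
The F1 is PY K / py k, so py k is a parental gamete class with expected frequency (1 − r)/2 = 0.710/2 = 0.3550.
That is 0.3550 = 35.5% of the progeny.

35.5%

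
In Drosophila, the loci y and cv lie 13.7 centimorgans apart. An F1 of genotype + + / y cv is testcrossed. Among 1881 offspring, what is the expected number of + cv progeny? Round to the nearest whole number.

129

A map distance of 13.7 centimorgans corresponds to a recombination frequency of 0.137.
The F1 is + + / y cv, so + cv is a recombinant gamete class with expected frequency r/2 = 0.137/2 = 0.0685.
Expected number = 0.0685 × 1881 = 128.85 ≈ 129.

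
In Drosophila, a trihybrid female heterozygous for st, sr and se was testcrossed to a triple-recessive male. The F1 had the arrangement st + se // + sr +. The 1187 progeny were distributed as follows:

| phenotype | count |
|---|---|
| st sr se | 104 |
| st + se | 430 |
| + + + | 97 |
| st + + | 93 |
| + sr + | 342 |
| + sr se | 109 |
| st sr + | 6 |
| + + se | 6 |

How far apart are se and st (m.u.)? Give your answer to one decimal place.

18.0 m.u.

The two rarest classes, + + se and st sr +, are the double crossovers. Comparing them with the parentals, only the st allele has switched, so st is the middle locus and the order is sr – st – se.
Crossovers in the st–se interval produce the single-crossover classes st + + and + sr se (93 + 109 = 202) plus the double crossovers (12).
RF(st–se) = (202 + 12) / 1187 = 214/1187 = 0.1803 → 18.0 m.u.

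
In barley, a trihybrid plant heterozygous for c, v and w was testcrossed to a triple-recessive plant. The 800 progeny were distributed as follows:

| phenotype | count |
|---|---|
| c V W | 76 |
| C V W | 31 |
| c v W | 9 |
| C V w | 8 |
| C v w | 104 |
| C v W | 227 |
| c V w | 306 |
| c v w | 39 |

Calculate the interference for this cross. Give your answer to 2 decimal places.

0.21

The two most frequent reciprocal classes, C v W and c V w, are the parental types, so the F1 was C v W / c V w.
The two rarest classes, c v W and C V w, are the double crossovers. Comparing them with the parentals, only the c allele has switched, so c is the middle locus and the order is v – c – w.
v–c: (70 + 17)/800 = 0.1087; c–w: (180 + 17)/800 = 0.2462.
Expected DCO frequency = 0.1087 × 0.2462 ≈ 0.02676; observed = 17/800 ≈ 0.02125.
Coefficient of coincidence = 0.02125/0.02676 ≈ 0.79; interference = 1 − 0.79 = 0.21.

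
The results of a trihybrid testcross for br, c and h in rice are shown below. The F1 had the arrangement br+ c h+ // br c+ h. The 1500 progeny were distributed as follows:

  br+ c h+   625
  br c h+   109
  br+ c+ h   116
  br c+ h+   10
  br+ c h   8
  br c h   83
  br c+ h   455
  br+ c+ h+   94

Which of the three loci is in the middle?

The two rarest classes, br+ c h and br c+ h+, are the double crossovers. Comparing them with the parentals, only the h allele has switched, so h is the middle locus and the order is c – h – br.

h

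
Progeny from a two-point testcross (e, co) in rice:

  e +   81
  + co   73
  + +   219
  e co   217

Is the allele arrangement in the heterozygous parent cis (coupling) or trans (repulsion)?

The two most frequent classes are + + (219) and e co (217); these are the parental (non-recombinant) types.
So the F1 carried + + on one chromosome and e co on the other — the recessive alleles are on the same chromosome (cis / coupling).

cis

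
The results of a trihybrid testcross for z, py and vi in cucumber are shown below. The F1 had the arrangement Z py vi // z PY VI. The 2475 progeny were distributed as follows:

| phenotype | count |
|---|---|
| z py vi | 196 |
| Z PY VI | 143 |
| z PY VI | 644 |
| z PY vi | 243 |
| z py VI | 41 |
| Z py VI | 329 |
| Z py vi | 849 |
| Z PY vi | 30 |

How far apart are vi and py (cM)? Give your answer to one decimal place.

26.0 cM

The two rarest classes, Z PY vi and z py VI, are the double crossovers. Comparing them with the parentals, only the py allele has switched, so py is the middle locus and the order is vi – py – z.
Crossovers in the vi–py interval produce the single-crossover classes Z py VI and z PY vi (329 + 243 = 572) plus the double crossovers (71).
RF(vi–py) = (572 + 71) / 2475 = 643/2475 = 0.2598 → 26.0 cM.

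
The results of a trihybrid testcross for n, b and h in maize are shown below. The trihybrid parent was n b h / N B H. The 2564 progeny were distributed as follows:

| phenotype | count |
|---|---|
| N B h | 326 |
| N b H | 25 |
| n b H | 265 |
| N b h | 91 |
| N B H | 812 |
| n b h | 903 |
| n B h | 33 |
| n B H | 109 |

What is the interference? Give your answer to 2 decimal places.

0.11

The two rarest classes, n B h and N b H, are the double crossovers. Comparing them with the parentals, only the b allele has switched, so b is the middle locus and the order is h – b – n.
h–b: (591 + 58)/2564 = 0.2531; b–n: (200 + 58)/2564 = 0.1006.
Expected DCO frequency = 0.2531 × 0.1006 ≈ 0.02546; observed = 58/2564 ≈ 0.02262.
Coefficient of coincidence = 0.02262/0.02546 ≈ 0.89; interference = 1 − 0.89 = 0.11.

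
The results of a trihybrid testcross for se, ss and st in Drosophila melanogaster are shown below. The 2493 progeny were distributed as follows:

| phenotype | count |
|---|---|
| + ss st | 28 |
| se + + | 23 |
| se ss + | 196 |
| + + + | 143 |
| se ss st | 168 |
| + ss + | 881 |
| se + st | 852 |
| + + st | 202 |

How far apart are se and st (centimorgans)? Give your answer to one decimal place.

18.0 centimorgans

The two most frequent reciprocal classes, + ss + and se + st, are the parental types, so the F1 was + ss + / se + st.
The two rarest classes, + ss st and se + +, are the double crossovers. Comparing them with the parentals, only the st allele has switched, so st is the middle locus and the order is se – st – ss.
Crossovers in the se–st interval produce the single-crossover classes se ss + and + + st (196 + 202 = 398) plus the double crossovers (51).
RF(se–st) = (398 + 51) / 2493 = 449/2493 = 0.1801 → 18.0 centimorgans.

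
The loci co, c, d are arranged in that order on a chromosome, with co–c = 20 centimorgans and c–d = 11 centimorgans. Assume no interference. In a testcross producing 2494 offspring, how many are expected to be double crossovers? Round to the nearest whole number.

55

Map distances give recombination frequencies of 0.200 and 0.110 for the two intervals.
With no interference, expected double-crossover frequency = 0.200 × 0.110 = 0.02200.
Expected number = 0.02200 × 2494 = 54.87 ≈ 55.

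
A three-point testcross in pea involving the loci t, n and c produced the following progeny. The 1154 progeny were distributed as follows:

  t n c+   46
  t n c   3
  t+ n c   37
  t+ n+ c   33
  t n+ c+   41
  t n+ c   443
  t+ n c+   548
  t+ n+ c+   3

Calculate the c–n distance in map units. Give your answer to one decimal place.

The two most frequent reciprocal classes, t n+ c and t+ n c+, are the parental types, so the F1 was t n+ c / t+ n c+.
The two rarest classes, t n c and t+ n+ c+, are the double crossovers. Comparing them with the parentals, only the n allele has switched, so n is the middle locus and the order is t – n – c.
Crossovers in the n–c interval produce the single-crossover classes t n+ c+ and t+ n c (41 + 37 = 78) plus the double crossovers (6).
RF(n–c) = (78 + 6) / 1154 = 84/1154 = 0.0728 → 7.3 map units.

7.3 map units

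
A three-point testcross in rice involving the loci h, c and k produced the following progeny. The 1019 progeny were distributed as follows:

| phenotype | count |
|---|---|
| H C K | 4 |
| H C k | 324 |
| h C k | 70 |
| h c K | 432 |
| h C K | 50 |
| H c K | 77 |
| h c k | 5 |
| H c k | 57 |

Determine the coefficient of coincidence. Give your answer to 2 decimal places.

0.51

The two most frequent reciprocal classes, H C k and h c K, are the parental types, so the F1 was H C k / h c K.
The two rarest classes, H C K and h c k, are the double crossovers. Comparing them with the parentals, only the k allele has switched, so k is the middle locus and the order is c – k – h.
c–k: (107 + 9)/1019 = 0.1138; k–h: (147 + 9)/1019 = 0.1531.
Expected DCO frequency = 0.1138 × 0.1531 ≈ 0.01742; observed = 9/1019 ≈ 0.00883.
Coefficient of coincidence = 0.00883/0.01742 ≈ 0.51.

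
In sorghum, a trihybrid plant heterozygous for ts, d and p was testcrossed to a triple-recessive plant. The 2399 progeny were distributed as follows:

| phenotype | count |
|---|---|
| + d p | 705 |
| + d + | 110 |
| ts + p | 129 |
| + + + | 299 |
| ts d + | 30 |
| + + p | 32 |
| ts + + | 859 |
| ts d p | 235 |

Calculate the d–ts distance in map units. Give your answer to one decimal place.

The two most frequent reciprocal classes, ts + + and + d p, are the parental types, so the F1 was ts + + / + d p.
The two rarest classes, ts d + and + + p, are the double crossovers. Comparing them with the parentals, only the d allele has switched, so d is the middle locus and the order is p – d – ts.
Crossovers in the d–ts interval produce the single-crossover classes + + + and ts d p (299 + 235 = 534) plus the double crossovers (62).
RF(d–ts) = (534 + 62) / 2399 = 596/2399 = 0.2484 → 24.8 map units.

24.8 map units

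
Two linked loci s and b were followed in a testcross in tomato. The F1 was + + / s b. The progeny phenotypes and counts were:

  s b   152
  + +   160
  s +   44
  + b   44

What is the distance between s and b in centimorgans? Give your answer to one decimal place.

22.0 centimorgans

The recombinant classes are + b and s +: 44 + 44 = 88.
Recombination frequency = 88/400 = 0.2200 ≈ 22.0%, i.e. 22.0 centimorgans.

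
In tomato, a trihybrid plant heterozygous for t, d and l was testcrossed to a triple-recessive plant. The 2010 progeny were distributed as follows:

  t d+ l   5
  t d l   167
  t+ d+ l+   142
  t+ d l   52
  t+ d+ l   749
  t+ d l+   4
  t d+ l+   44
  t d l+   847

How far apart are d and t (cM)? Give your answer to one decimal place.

5.2 cM

The two most frequent reciprocal classes, t+ d+ l and t d l+, are the parental types, so the F1 was t+ d+ l / t d l+.
The two rarest classes, t d+ l and t+ d l+, are the double crossovers. Comparing them with the parentals, only the t allele has switched, so t is the middle locus and the order is d – t – l.
Crossovers in the d–t interval produce the single-crossover classes t+ d l and t d+ l+ (52 + 44 = 96) plus the double crossovers (9).
RF(d–t) = (96 + 9) / 2010 = 105/2010 = 0.0522 → 5.2 cM.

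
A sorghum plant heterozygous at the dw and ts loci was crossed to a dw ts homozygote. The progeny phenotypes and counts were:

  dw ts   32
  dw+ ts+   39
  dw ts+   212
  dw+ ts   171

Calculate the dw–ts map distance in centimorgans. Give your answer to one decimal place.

15.6 centimorgans

The two most frequent classes, dw+ ts (171) and dw ts+ (212), are the parental types, so the F1 was dw+ ts / dw ts+.
The recombinant classes are dw+ ts+ and dw ts: 39 + 32 = 71.
Recombination frequency = 71/454 = 0.1564 ≈ 15.6%, i.e. 15.6 centimorgans.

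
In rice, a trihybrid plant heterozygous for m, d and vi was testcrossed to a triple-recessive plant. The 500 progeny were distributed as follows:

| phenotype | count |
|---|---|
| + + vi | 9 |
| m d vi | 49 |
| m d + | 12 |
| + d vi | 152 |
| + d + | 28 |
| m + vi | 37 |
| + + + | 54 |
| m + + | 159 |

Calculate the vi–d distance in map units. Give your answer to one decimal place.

The two most frequent reciprocal classes, + d vi and m + +, are the parental types, so the F1 was + d vi / m + +.
The two rarest classes, + + vi and m d +, are the double crossovers. Comparing them with the parentals, only the d allele has switched, so d is the middle locus and the order is vi – d – m.
Crossovers in the vi–d interval produce the single-crossover classes + d + and m + vi (28 + 37 = 65) plus the double crossovers (21).
RF(vi–d) = (65 + 21) / 500 = 86/500 = 0.1720 → 17.2 map units.

17.2 map units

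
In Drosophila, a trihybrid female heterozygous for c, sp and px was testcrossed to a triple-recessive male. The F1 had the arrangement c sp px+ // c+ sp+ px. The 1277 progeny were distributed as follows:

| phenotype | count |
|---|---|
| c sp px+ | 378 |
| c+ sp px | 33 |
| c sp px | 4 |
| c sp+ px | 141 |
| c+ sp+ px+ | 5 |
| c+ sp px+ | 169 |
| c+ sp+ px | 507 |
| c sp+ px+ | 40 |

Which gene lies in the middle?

The two rarest classes, c sp px and c+ sp+ px+, are the double crossovers. Comparing them with the parentals, only the px allele has switched, so px is the middle locus and the order is c – px – sp.

px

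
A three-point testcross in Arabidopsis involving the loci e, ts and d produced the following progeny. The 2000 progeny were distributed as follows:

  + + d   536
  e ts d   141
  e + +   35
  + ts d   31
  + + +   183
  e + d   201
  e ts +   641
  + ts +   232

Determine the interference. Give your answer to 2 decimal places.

0.32

The two most frequent reciprocal classes, e ts + and + + d, are the parental types, so the F1 was e ts + / + + d.
The two rarest classes, e + + and + ts d, are the double crossovers. Comparing them with the parentals, only the ts allele has switched, so ts is the middle locus and the order is e – ts – d.
e–ts: (433 + 66)/2000 = 0.2495; ts–d: (324 + 66)/2000 = 0.1950.
Expected DCO frequency = 0.2495 × 0.1950 ≈ 0.04865; observed = 66/2000 ≈ 0.03300.
Coefficient of coincidence = 0.03300/0.04865 ≈ 0.68; interference = 1 − 0.68 = 0.32.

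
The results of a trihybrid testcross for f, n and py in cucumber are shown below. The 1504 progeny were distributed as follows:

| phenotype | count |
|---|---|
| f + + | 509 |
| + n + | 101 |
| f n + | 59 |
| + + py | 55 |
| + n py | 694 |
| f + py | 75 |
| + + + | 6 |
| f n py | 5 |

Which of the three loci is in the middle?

f

The two most frequent reciprocal classes, f + + and + n py, are the parental types, so the F1 was f + + / + n py.
The two rarest classes, + + + and f n py, are the double crossovers. Comparing them with the parentals, only the f allele has switched, so f is the middle locus and the order is n – f – py.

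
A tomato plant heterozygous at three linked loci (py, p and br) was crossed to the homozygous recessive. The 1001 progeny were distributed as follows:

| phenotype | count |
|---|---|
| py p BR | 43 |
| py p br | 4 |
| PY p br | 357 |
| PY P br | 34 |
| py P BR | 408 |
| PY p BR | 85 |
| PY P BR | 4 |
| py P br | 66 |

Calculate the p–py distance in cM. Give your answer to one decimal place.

8.5 cM

The two most frequent reciprocal classes, PY p br and py P BR, are the parental types, so the F1 was PY p br / py P BR.
The two rarest classes, py p br and PY P BR, are the double crossovers. Comparing them with the parentals, only the py allele has switched, so py is the middle locus and the order is br – py – p.
Crossovers in the py–p interval produce the single-crossover classes PY P br and py p BR (34 + 43 = 77) plus the double crossovers (8).
RF(py–p) = (77 + 8) / 1001 = 85/1001 = 0.0849 → 8.5 cM.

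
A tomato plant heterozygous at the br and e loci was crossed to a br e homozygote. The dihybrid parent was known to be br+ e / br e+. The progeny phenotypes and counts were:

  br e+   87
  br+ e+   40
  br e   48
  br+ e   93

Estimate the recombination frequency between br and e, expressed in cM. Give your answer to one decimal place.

The recombinant classes are br+ e+ and br e: 40 + 48 = 88.
Recombination frequency = 88/268 = 0.3284 ≈ 32.8%, i.e. 32.8 cM.

32.8 cM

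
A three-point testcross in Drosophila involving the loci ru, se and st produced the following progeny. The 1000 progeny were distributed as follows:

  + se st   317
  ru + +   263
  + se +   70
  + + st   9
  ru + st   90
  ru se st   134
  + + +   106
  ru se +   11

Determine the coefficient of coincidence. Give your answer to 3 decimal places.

The two most frequent reciprocal classes, + se st and ru + +, are the parental types, so the F1 was + se st / ru + +.
The two rarest classes, + + st and ru se +, are the double crossovers. Comparing them with the parentals, only the se allele has switched, so se is the middle locus and the order is st – se – ru.
st–se: (160 + 20)/1000 = 0.1800; se–ru: (240 + 20)/1000 = 0.2600.
Expected DCO frequency = 0.1800 × 0.2600 ≈ 0.04680; observed = 20/1000 ≈ 0.02000.
Coefficient of coincidence = 0.02000/0.04680 ≈ 0.427.

0.427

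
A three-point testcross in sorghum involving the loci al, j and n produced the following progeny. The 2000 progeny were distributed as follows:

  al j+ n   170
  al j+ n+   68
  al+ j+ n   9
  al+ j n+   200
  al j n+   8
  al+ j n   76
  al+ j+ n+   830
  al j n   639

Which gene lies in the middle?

n

The two most frequent reciprocal classes, al j n and al+ j+ n+, are the parental types, so the F1 was al j n / al+ j+ n+.
The two rarest classes, al j n+ and al+ j+ n, are the double crossovers. Comparing them with the parentals, only the n allele has switched, so n is the middle locus and the order is al – n – j.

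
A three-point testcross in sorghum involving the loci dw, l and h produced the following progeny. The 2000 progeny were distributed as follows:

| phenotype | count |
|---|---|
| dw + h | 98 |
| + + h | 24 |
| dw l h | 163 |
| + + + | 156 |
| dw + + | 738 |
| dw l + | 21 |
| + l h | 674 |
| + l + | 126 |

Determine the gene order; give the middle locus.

The two most frequent reciprocal classes, + l h and dw + +, are the parental types, so the F1 was + l h / dw + +.
The two rarest classes, + + h and dw l +, are the double crossovers. Comparing them with the parentals, only the l allele has switched, so l is the middle locus and the order is dw – l – h.

l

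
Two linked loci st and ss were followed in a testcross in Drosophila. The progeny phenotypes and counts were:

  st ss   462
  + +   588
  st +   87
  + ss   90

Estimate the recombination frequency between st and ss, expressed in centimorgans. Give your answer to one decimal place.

The two most frequent classes, + + (588) and st ss (462), are the parental types, so the F1 was + + / st ss.
The recombinant classes are + ss and st +: 90 + 87 = 177.
Recombination frequency = 177/1227 = 0.1443 ≈ 14.4%, i.e. 14.4 centimorgans.

14.4 centimorgans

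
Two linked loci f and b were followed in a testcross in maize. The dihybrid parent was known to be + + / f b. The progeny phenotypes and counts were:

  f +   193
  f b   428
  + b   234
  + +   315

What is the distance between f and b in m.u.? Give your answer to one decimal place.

36.5 m.u.

The recombinant classes are + b and f +: 234 + 193 = 427.
Recombination frequency = 427/1170 = 0.3650 ≈ 36.5%, i.e. 36.5 m.u.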